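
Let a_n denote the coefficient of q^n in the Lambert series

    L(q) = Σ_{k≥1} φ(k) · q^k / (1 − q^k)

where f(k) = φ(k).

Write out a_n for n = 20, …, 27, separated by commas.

n=20: 1·20 2·10 4·5 5·4 10·2 20·1  φ→[1+1+2+4+4+8]=20
q^21  k|21↦φ(k): 21:12 7:6 3:2 1:1  a_21=21
[q^22] φ(1)=1,φ(2)=1,φ(11)=10,φ(22)=10 ⇒ 22
q^23  k|23↦φ(k): 1:1 23:22  a_23=23
[q^24] φ(24)=8,φ(12)=4,φ(8)=4,φ(6)=2,φ(4)=2,φ(3)=2,φ(2)=1,φ(1)=1 ⇒ 24
n=25: 1·25 5·5 25·1  φ→[1+4+20]=25
[q^26] φ(1)=1,φ(2)=1,φ(13)=12,φ(26)=12 ⇒ 26
d|27:{27,9,3,1}  Σφ=18+6+2+1=27

20, 21, 22, 23, 24, 25, 26, 27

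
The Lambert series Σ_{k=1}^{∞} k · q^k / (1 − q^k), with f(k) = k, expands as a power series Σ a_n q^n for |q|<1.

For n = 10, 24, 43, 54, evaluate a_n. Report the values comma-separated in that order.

18, 60, 44, 120

q^10  k|10↦f(k): 1:1 2:2 5:5 10:10  a_10=18
n=24: 24·1 12·2 8·3 6·4 4·6 3·8 2·12 1·24  f→[24+12+8+6+4+3+2+1]=60
n=43: 1·43 43·1  f→[1+43]=44
d|54:{1,2,3,6,9,18,27,54}  Σf=1+2+3+6+9+18+27+54=120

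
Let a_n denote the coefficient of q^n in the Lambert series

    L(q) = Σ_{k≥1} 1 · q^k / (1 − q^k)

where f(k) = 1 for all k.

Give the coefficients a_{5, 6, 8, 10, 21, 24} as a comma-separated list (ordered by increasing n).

d|5:{5,1}  Σf=1+1=2
[q^6] f(6)=1,f(3)=1,f(2)=1,f(1)=1 ⇒ 4
[q^8] f(8)=1,f(4)=1,f(2)=1,f(1)=1 ⇒ 4
q^10  k|10↦f(k): 1:1 2:1 5:1 10:1  a_10=4
n=21: 1·21 3·7 7·3 21·1  f→[1+1+1+1]=4
q^24  k|24↦f(k): 24:1 12:1 8:1 6:1 4:1 3:1 2:1 1:1  a_24=8

2, 4, 4, 4, 4, 8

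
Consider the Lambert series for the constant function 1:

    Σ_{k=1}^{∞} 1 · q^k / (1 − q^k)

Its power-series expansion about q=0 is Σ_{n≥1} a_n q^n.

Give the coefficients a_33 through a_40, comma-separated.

4, 4, 4, 9, 2, 4, 4, 8

d|33:{33,11,3,1}  Σf=1+1+1+1=4
q^34  k|34↦f(k): 34:1 17:1 2:1 1:1  a_34=4
q^35  k|35↦f(k): 35:1 7:1 5:1 1:1  a_35=4
d|36:{36,18,12,9,6,4,3,2,1}  Σf=1+1+1+1+1+1+1+1+1=9
n=37: 37·1 1·37  f→[1+1]=2
q^38  k|38↦f(k): 38:1 19:1 2:1 1:1  a_38=4
d|39:{39,13,3,1}  Σf=1+1+1+1=4
[q^40] f(40)=1,f(20)=1,f(10)=1,f(8)=1,f(5)=1,f(4)=1,f(2)=1,f(1)=1 ⇒ 8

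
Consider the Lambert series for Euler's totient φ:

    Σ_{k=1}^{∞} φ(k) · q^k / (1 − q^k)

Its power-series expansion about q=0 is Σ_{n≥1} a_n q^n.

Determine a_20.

[q^20] φ(1)=1,φ(2)=1,φ(4)=2,φ(5)=4,φ(10)=4,φ(20)=8 ⇒ 20

a_20 = 20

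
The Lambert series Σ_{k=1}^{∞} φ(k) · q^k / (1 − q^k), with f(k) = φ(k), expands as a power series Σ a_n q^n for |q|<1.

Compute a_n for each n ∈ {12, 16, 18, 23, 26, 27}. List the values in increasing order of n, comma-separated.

n=12: 1·12 2·6 3·4 4·3 6·2 12·1  φ→[1+1+2+2+2+4]=12
d|16:{1,2,4,8,16}  Σφ=1+1+2+4+8=16
n=18: 1·18 2·9 3·6 6·3 9·2 18·1  φ→[1+1+2+2+6+6]=18
q^23  k|23↦φ(k): 1:1 23:22  a_23=23
[q^26] φ(1)=1,φ(2)=1,φ(13)=12,φ(26)=12 ⇒ 26
q^27  k|27↦φ(k): 1:1 3:2 9:6 27:18  a_27=27

12, 16, 18, 23, 26, 27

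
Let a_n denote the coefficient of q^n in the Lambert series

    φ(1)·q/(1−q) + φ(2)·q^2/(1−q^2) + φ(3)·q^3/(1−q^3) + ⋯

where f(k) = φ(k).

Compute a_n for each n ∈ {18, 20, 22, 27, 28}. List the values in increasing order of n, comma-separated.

d|18:{1,2,3,6,9,18}  Σφ=1+1+2+2+6+6=18
d|20:{1,2,4,5,10,20}  Σφ=1+1+2+4+4+8=20
q^22  k|22↦φ(k): 1:1 2:1 11:10 22:10  a_22=22
q^27  k|27↦φ(k): 27:18 9:6 3:2 1:1  a_27=27
q^28  k|28↦φ(k): 1:1 2:1 4:2 7:6 14:6 28:12  a_28=28

18, 20, 22, 27, 28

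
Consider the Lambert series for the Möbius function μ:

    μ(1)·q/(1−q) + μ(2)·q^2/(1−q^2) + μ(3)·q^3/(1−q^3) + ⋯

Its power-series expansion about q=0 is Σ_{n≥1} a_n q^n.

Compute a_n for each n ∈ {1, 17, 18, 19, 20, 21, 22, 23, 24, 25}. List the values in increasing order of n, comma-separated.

1, 0, 0, 0, 0, 0, 0, 0, 0, 0

q^1  k|1↦μ(k): 1:1  a_1=1
d|17:{1,17}  Σμ=1+(-1)=0
[q^18] μ(18)=0,μ(9)=0,μ(6)=1,μ(3)=-1,μ(2)=-1,μ(1)=1 ⇒ 0
q^19  k|19↦μ(k): 19:-1 1:1  a_19=0
[q^20] μ(20)=0,μ(10)=1,μ(5)=-1,μ(4)=0,μ(2)=-1,μ(1)=1 ⇒ 0
d|21:{1,3,7,21}  Σμ=1+(-1)+(-1)+1=0
n=22: 1·22 2·11 11·2 22·1  μ→[1+(-1)+(-1)+1]=0
d|23:{23,1}  Σμ=(-1)+1=0
n=24: 1·24 2·12 3·8 4·6 6·4 8·3 12·2 24·1  μ→[1+(-1)+(-1)+0+1+0+0+0]=0
n=25: 25·1 5·5 1·25  μ→[0+(-1)+1]=0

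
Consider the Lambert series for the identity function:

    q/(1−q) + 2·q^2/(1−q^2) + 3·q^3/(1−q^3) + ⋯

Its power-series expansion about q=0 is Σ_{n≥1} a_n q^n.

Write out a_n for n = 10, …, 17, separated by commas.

18, 12, 28, 14, 24, 24, 31, 18

d|10:{10,5,2,1}  Σf=10+5+2+1=18
n=11: 11·1 1·11  f→[11+1]=12
[q^12] f(1)=1,f(2)=2,f(3)=3,f(4)=4,f(6)=6,f(12)=12 ⇒ 28
q^13  k|13↦f(k): 1:1 13:13  a_13=14
n=14: 14·1 7·2 2·7 1·14  f→[14+7+2+1]=24
[q^15] f(1)=1,f(3)=3,f(5)=5,f(15)=15 ⇒ 24
[q^16] f(1)=1,f(2)=2,f(4)=4,f(8)=8,f(16)=16 ⇒ 31
d|17:{1,17}  Σf=1+17=18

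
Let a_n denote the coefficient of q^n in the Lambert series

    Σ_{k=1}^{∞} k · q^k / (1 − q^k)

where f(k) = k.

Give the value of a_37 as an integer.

a_37 = 38

q^37  k|37↦f(k): 37:37 1:1  a_37=38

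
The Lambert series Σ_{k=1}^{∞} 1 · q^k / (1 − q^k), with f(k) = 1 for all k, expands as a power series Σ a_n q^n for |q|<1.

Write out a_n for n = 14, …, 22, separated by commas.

4, 4, 5, 2, 6, 2, 6, 4, 4

d|14:{14,7,2,1}  Σf=1+1+1+1=4
d|15:{15,5,3,1}  Σf=1+1+1+1=4
q^16  k|16↦f(k): 16:1 8:1 4:1 2:1 1:1  a_16=5
[q^17] f(17)=1,f(1)=1 ⇒ 2
q^18  k|18↦f(k): 18:1 9:1 6:1 3:1 2:1 1:1  a_18=6
d|19:{19,1}  Σf=1+1=2
q^20  k|20↦f(k): 20:1 10:1 5:1 4:1 2:1 1:1  a_20=6
[q^21] f(1)=1,f(3)=1,f(7)=1,f(21)=1 ⇒ 4
[q^22] f(1)=1,f(2)=1,f(11)=1,f(22)=1 ⇒ 4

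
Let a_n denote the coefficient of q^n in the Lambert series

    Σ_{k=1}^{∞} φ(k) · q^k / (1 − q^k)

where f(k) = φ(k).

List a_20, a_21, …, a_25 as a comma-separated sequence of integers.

d|20:{20,10,5,4,2,1}  Σφ=8+4+4+2+1+1=20
q^21  k|21↦φ(k): 1:1 3:2 7:6 21:12  a_21=21
d|22:{22,11,2,1}  Σφ=10+10+1+1=22
d|23:{1,23}  Σφ=1+22=23
d|24:{24,12,8,6,4,3,2,1}  Σφ=8+4+4+2+2+2+1+1=24
n=25: 25·1 5·5 1·25  φ→[20+4+1]=25

20, 21, 22, 23, 24, 25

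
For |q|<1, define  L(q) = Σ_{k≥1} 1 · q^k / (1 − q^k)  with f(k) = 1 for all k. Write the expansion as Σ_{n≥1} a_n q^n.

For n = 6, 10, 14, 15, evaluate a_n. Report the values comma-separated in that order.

n=6: 6·1 3·2 2·3 1·6  f→[1+1+1+1]=4
[q^10] f(10)=1,f(5)=1,f(2)=1,f(1)=1 ⇒ 4
q^14  k|14↦f(k): 14:1 7:1 2:1 1:1  a_14=4
[q^15] f(1)=1,f(3)=1,f(5)=1,f(15)=1 ⇒ 4

4, 4, 4, 4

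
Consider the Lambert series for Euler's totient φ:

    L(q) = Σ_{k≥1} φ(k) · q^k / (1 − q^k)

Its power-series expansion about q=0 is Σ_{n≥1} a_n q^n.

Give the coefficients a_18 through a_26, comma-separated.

[q^18] φ(18)=6,φ(9)=6,φ(6)=2,φ(3)=2,φ(2)=1,φ(1)=1 ⇒ 18
q^19  k|19↦φ(k): 1:1 19:18  a_19=19
[q^20] φ(20)=8,φ(10)=4,φ(5)=4,φ(4)=2,φ(2)=1,φ(1)=1 ⇒ 20
n=21: 21·1 7·3 3·7 1·21  φ→[12+6+2+1]=21
d|22:{22,11,2,1}  Σφ=10+10+1+1=22
d|23:{23,1}  Σφ=22+1=23
n=24: 24·1 12·2 8·3 6·4 4·6 3·8 2·12 1·24  φ→[8+4+4+2+2+2+1+1]=24
d|25:{25,5,1}  Σφ=20+4+1=25
q^26  k|26↦φ(k): 1:1 2:1 13:12 26:12  a_26=26

18, 19, 20, 21, 22, 23, 24, 25, 26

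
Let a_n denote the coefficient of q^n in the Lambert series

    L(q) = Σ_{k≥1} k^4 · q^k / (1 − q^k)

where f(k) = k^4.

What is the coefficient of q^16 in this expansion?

a_16 = 69905

q^16  k|16↦f(k): 1:1 2:16 4:256 8:4096 16:65536  a_16=69905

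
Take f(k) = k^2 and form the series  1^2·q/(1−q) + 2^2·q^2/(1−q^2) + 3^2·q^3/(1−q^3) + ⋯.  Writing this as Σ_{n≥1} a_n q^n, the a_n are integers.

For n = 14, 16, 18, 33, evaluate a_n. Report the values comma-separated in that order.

250, 341, 455, 1220

q^14  k|14↦f(k): 1:1 2:4 7:49 14:196  a_14=250
q^16  k|16↦f(k): 1:1 2:4 4:16 8:64 16:256  a_16=341
d|18:{1,2,3,6,9,18}  Σf=1+4+9+36+81+324=455
q^33  k|33↦f(k): 33:1089 11:121 3:9 1:1  a_33=1220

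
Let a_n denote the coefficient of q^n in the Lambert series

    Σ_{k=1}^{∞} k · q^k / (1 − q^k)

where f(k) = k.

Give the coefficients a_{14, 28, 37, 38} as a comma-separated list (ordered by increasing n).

n=14: 14·1 7·2 2·7 1·14  f→[14+7+2+1]=24
[q^28] f(1)=1,f(2)=2,f(4)=4,f(7)=7,f(14)=14,f(28)=28 ⇒ 56
q^37  k|37↦f(k): 37:37 1:1  a_37=38
q^38  k|38↦f(k): 1:1 2:2 19:19 38:38  a_38=60

24, 56, 38, 60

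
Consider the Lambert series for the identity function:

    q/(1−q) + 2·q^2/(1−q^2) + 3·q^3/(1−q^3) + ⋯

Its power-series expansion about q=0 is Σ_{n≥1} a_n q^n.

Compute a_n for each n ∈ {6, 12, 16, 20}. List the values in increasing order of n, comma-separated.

12, 28, 31, 42

q^6  k|6↦f(k): 6:6 3:3 2:2 1:1  a_6=12
n=12: 12·1 6·2 4·3 3·4 2·6 1·12  f→[12+6+4+3+2+1]=28
n=16: 16·1 8·2 4·4 2·8 1·16  f→[16+8+4+2+1]=31
d|20:{20,10,5,4,2,1}  Σf=20+10+5+4+2+1=42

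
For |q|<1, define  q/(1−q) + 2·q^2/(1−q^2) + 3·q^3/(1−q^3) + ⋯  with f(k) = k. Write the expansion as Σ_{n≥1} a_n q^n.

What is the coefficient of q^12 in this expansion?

[q^12] f(1)=1,f(2)=2,f(3)=3,f(4)=4,f(6)=6,f(12)=12 ⇒ 28

a_12 = 28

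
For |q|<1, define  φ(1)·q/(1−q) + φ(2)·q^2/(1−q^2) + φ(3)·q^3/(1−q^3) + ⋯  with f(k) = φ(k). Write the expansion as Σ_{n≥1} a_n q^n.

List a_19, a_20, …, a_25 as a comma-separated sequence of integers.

n=19: 19·1 1·19  φ→[18+1]=19
q^20  k|20↦φ(k): 20:8 10:4 5:4 4:2 2:1 1:1  a_20=20
q^21  k|21↦φ(k): 21:12 7:6 3:2 1:1  a_21=21
q^22  k|22↦φ(k): 1:1 2:1 11:10 22:10  a_22=22
[q^23] φ(1)=1,φ(23)=22 ⇒ 23
n=24: 24·1 12·2 8·3 6·4 4·6 3·8 2·12 1·24  φ→[8+4+4+2+2+2+1+1]=24
q^25  k|25↦φ(k): 25:20 5:4 1:1  a_25=25

19, 20, 21, 22, 23, 24, 25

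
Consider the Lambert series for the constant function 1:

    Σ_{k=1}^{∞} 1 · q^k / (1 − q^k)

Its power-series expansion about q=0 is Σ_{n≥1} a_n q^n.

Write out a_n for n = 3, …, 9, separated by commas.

2, 3, 2, 4, 2, 4, 3

q^3  k|3↦f(k): 1:1 3:1  a_3=2
[q^4] f(4)=1,f(2)=1,f(1)=1 ⇒ 3
n=5: 1·5 5·1  f→[1+1]=2
d|6:{1,2,3,6}  Σf=1+1+1+1=4
d|7:{1,7}  Σf=1+1=2
[q^8] f(8)=1,f(4)=1,f(2)=1,f(1)=1 ⇒ 4
q^9  k|9↦f(k): 9:1 3:1 1:1  a_9=3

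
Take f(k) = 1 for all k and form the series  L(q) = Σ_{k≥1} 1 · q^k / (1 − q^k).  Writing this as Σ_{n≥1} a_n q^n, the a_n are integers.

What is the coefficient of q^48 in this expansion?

a_48 = 10

q^48  k|48↦f(k): 48:1 24:1 16:1 12:1 8:1 6:1 4:1 3:1 2:1 1:1  a_48=10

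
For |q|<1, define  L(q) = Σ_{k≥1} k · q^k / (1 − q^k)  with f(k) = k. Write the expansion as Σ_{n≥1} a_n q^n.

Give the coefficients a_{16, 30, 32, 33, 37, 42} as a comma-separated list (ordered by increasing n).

q^16  k|16↦f(k): 16:16 8:8 4:4 2:2 1:1  a_16=31
[q^30] f(30)=30,f(15)=15,f(10)=10,f(6)=6,f(5)=5,f(3)=3,f(2)=2,f(1)=1 ⇒ 72
d|32:{32,16,8,4,2,1}  Σf=32+16+8+4+2+1=63
[q^33] f(1)=1,f(3)=3,f(11)=11,f(33)=33 ⇒ 48
[q^37] f(1)=1,f(37)=37 ⇒ 38
n=42: 42·1 21·2 14·3 7·6 6·7 3·14 2·21 1·42  f→[42+21+14+7+6+3+2+1]=96

31, 72, 63, 48, 38, 96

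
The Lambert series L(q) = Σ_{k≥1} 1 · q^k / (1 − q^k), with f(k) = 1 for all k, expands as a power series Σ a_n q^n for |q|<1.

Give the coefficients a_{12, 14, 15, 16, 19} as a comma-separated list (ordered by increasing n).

6, 4, 4, 5, 2

n=12: 12·1 6·2 4·3 3·4 2·6 1·12  f→[1+1+1+1+1+1]=6
[q^14] f(1)=1,f(2)=1,f(7)=1,f(14)=1 ⇒ 4
n=15: 1·15 3·5 5·3 15·1  f→[1+1+1+1]=4
q^16  k|16↦f(k): 1:1 2:1 4:1 8:1 16:1  a_16=5
[q^19] f(19)=1,f(1)=1 ⇒ 2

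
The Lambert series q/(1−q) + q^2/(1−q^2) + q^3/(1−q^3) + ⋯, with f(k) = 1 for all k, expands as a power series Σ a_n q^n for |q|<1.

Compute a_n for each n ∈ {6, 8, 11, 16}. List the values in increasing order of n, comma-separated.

q^6  k|6↦f(k): 1:1 2:1 3:1 6:1  a_6=4
d|8:{8,4,2,1}  Σf=1+1+1+1=4
n=11: 11·1 1·11  f→[1+1]=2
n=16: 16·1 8·2 4·4 2·8 1·16  f→[1+1+1+1+1]=5

4, 4, 2, 5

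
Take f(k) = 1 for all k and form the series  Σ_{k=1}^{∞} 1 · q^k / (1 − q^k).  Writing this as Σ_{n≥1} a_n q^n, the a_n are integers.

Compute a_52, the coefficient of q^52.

n=52: 1·52 2·26 4·13 13·4 26·2 52·1  f→[1+1+1+1+1+1]=6

a_52 = 6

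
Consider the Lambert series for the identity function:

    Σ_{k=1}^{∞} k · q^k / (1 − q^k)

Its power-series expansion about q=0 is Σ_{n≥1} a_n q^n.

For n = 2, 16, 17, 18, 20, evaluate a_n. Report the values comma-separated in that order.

3, 31, 18, 39, 42

[q^2] f(1)=1,f(2)=2 ⇒ 3
n=16: 1·16 2·8 4·4 8·2 16·1  f→[1+2+4+8+16]=31
[q^17] f(1)=1,f(17)=17 ⇒ 18
n=18: 1·18 2·9 3·6 6·3 9·2 18·1  f→[1+2+3+6+9+18]=39
q^20  k|20↦f(k): 20:20 10:10 5:5 4:4 2:2 1:1  a_20=42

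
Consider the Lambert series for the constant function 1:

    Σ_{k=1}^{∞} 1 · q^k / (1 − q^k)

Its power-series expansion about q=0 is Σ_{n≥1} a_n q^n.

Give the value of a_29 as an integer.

[q^29] f(1)=1,f(29)=1 ⇒ 2

a_29 = 2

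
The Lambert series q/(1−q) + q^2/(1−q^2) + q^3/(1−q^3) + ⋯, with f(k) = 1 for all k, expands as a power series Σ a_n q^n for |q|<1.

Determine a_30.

a_30 = 8

n=30: 1·30 2·15 3·10 5·6 6·5 10·3 15·2 30·1  f→[1+1+1+1+1+1+1+1]=8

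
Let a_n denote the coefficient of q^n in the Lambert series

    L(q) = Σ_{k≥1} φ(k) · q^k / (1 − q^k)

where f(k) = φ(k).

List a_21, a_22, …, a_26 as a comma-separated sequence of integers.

q^21  k|21↦φ(k): 21:12 7:6 3:2 1:1  a_21=21
d|22:{1,2,11,22}  Σφ=1+1+10+10=22
d|23:{23,1}  Σφ=22+1=23
n=24: 24·1 12·2 8·3 6·4 4·6 3·8 2·12 1·24  φ→[8+4+4+2+2+2+1+1]=24
d|25:{25,5,1}  Σφ=20+4+1=25
d|26:{26,13,2,1}  Σφ=12+12+1+1=26

21, 22, 23, 24, 25, 26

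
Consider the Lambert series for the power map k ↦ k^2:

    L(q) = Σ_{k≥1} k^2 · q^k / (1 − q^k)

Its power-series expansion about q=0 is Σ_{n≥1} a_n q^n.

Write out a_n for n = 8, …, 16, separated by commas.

85, 91, 130, 122, 210, 170, 250, 260, 341

q^8  k|8↦f(k): 8:64 4:16 2:4 1:1  a_8=85
[q^9] f(1)=1,f(3)=9,f(9)=81 ⇒ 91
n=10: 10·1 5·2 2·5 1·10  f→[100+25+4+1]=130
[q^11] f(1)=1,f(11)=121 ⇒ 122
n=12: 1·12 2·6 3·4 4·3 6·2 12·1  f→[1+4+9+16+36+144]=210
n=13: 13·1 1·13  f→[169+1]=170
d|14:{1,2,7,14}  Σf=1+4+49+196=250
[q^15] f(15)=225,f(5)=25,f(3)=9,f(1)=1 ⇒ 260
n=16: 1·16 2·8 4·4 8·2 16·1  f→[1+4+16+64+256]=341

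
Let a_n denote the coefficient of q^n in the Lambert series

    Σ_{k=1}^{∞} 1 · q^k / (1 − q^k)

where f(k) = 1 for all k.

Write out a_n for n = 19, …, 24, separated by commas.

2, 6, 4, 4, 2, 8

d|19:{19,1}  Σf=1+1=2
[q^20] f(1)=1,f(2)=1,f(4)=1,f(5)=1,f(10)=1,f(20)=1 ⇒ 6
d|21:{21,7,3,1}  Σf=1+1+1+1=4
n=22: 1·22 2·11 11·2 22·1  f→[1+1+1+1]=4
q^23  k|23↦f(k): 23:1 1:1  a_23=2
n=24: 24·1 12·2 8·3 6·4 4·6 3·8 2·12 1·24  f→[1+1+1+1+1+1+1+1]=8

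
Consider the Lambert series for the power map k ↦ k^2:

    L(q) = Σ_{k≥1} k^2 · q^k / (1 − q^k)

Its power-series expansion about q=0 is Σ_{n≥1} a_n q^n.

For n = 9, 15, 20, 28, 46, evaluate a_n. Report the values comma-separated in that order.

[q^9] f(1)=1,f(3)=9,f(9)=81 ⇒ 91
d|15:{1,3,5,15}  Σf=1+9+25+225=260
q^20  k|20↦f(k): 1:1 2:4 4:16 5:25 10:100 20:400  a_20=546
d|28:{1,2,4,7,14,28}  Σf=1+4+16+49+196+784=1050
[q^46] f(46)=2116,f(23)=529,f(2)=4,f(1)=1 ⇒ 2650

91, 260, 546, 1050, 2650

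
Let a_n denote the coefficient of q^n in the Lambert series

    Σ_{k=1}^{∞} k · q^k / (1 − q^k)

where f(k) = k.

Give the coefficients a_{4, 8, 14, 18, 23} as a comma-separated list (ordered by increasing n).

7, 15, 24, 39, 24

d|4:{4,2,1}  Σf=4+2+1=7
q^8  k|8↦f(k): 1:1 2:2 4:4 8:8  a_8=15
q^14  k|14↦f(k): 14:14 7:7 2:2 1:1  a_14=24
n=18: 1·18 2·9 3·6 6·3 9·2 18·1  f→[1+2+3+6+9+18]=39
q^23  k|23↦f(k): 23:23 1:1  a_23=24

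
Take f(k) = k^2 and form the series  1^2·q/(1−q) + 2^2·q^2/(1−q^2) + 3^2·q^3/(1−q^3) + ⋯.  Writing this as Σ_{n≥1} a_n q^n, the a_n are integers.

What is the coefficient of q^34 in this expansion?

a_34 = 1450

[q^34] f(1)=1,f(2)=4,f(17)=289,f(34)=1156 ⇒ 1450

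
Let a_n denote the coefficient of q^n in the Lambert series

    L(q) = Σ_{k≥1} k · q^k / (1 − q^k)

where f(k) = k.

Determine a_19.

a_19 = 20

n=19: 1·19 19·1  f→[1+19]=20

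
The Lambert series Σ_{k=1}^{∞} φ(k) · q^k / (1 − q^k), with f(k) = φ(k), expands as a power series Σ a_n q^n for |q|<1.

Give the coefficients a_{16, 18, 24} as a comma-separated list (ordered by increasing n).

d|16:{16,8,4,2,1}  Σφ=8+4+2+1+1=16
[q^18] φ(1)=1,φ(2)=1,φ(3)=2,φ(6)=2,φ(9)=6,φ(18)=6 ⇒ 18
n=24: 24·1 12·2 8·3 6·4 4·6 3·8 2·12 1·24  φ→[8+4+4+2+2+2+1+1]=24

16, 18, 24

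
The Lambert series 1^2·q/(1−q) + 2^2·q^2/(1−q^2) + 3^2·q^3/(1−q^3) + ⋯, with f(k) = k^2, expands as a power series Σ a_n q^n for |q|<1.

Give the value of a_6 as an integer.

n=6: 6·1 3·2 2·3 1·6  f→[36+9+4+1]=50

a_6 = 50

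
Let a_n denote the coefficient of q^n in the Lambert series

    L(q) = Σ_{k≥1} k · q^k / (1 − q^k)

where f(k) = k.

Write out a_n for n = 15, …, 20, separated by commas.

d|15:{1,3,5,15}  Σf=1+3+5+15=24
n=16: 1·16 2·8 4·4 8·2 16·1  f→[1+2+4+8+16]=31
d|17:{1,17}  Σf=1+17=18
n=18: 18·1 9·2 6·3 3·6 2·9 1·18  f→[18+9+6+3+2+1]=39
q^19  k|19↦f(k): 19:19 1:1  a_19=20
d|20:{1,2,4,5,10,20}  Σf=1+2+4+5+10+20=42

24, 31, 18, 39, 20, 42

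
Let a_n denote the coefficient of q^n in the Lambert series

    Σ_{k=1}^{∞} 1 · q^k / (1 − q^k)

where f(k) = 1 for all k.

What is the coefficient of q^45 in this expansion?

a_45 = 6

n=45: 45·1 15·3 9·5 5·9 3·15 1·45  f→[1+1+1+1+1+1]=6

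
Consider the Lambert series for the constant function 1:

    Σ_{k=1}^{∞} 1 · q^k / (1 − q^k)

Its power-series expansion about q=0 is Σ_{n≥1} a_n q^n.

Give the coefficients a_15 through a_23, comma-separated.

4, 5, 2, 6, 2, 6, 4, 4, 2

[q^15] f(1)=1,f(3)=1,f(5)=1,f(15)=1 ⇒ 4
n=16: 16·1 8·2 4·4 2·8 1·16  f→[1+1+1+1+1]=5
d|17:{17,1}  Σf=1+1=2
n=18: 18·1 9·2 6·3 3·6 2·9 1·18  f→[1+1+1+1+1+1]=6
q^19  k|19↦f(k): 19:1 1:1  a_19=2
[q^20] f(1)=1,f(2)=1,f(4)=1,f(5)=1,f(10)=1,f(20)=1 ⇒ 6
[q^21] f(1)=1,f(3)=1,f(7)=1,f(21)=1 ⇒ 4
[q^22] f(22)=1,f(11)=1,f(2)=1,f(1)=1 ⇒ 4
q^23  k|23↦f(k): 23:1 1:1  a_23=2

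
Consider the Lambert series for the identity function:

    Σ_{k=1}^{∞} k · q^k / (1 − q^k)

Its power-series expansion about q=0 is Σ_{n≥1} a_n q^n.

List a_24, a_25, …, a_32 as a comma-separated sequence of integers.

60, 31, 42, 40, 56, 30, 72, 32, 63

q^24  k|24↦f(k): 24:24 12:12 8:8 6:6 4:4 3:3 2:2 1:1  a_24=60
q^25  k|25↦f(k): 1:1 5:5 25:25  a_25=31
n=26: 1·26 2·13 13·2 26·1  f→[1+2+13+26]=42
n=27: 1·27 3·9 9·3 27·1  f→[1+3+9+27]=40
q^28  k|28↦f(k): 28:28 14:14 7:7 4:4 2:2 1:1  a_28=56
q^29  k|29↦f(k): 1:1 29:29  a_29=30
q^30  k|30↦f(k): 1:1 2:2 3:3 5:5 6:6 10:10 15:15 30:30  a_30=72
n=31: 31·1 1·31  f→[31+1]=32
n=32: 1·32 2·16 4·8 8·4 16·2 32·1  f→[1+2+4+8+16+32]=63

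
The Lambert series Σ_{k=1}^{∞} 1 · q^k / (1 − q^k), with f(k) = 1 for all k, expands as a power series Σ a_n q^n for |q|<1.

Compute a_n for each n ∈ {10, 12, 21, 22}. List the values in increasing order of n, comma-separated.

d|10:{10,5,2,1}  Σf=1+1+1+1=4
[q^12] f(12)=1,f(6)=1,f(4)=1,f(3)=1,f(2)=1,f(1)=1 ⇒ 6
[q^21] f(21)=1,f(7)=1,f(3)=1,f(1)=1 ⇒ 4
[q^22] f(22)=1,f(11)=1,f(2)=1,f(1)=1 ⇒ 4

4, 6, 4, 4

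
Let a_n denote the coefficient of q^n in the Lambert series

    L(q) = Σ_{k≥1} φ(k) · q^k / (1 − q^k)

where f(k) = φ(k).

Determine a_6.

n=6: 1·6 2·3 3·2 6·1  φ→[1+1+2+2]=6

a_6 = 6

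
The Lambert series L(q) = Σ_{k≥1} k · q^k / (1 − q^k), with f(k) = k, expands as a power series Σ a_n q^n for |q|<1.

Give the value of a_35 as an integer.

[q^35] f(1)=1,f(5)=5,f(7)=7,f(35)=35 ⇒ 48

a_35 = 48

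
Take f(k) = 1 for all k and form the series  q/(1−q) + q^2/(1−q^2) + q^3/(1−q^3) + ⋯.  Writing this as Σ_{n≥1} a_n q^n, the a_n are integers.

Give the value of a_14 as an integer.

a_14 = 4

q^14  k|14↦f(k): 14:1 7:1 2:1 1:1  a_14=4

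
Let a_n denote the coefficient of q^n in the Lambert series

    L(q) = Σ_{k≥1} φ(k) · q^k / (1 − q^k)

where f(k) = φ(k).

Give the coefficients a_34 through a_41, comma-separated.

n=34: 1·34 2·17 17·2 34·1  φ→[1+1+16+16]=34
d|35:{35,7,5,1}  Σφ=24+6+4+1=35
d|36:{36,18,12,9,6,4,3,2,1}  Σφ=12+6+4+6+2+2+2+1+1=36
[q^37] φ(37)=36,φ(1)=1 ⇒ 37
[q^38] φ(38)=18,φ(19)=18,φ(2)=1,φ(1)=1 ⇒ 38
n=39: 39·1 13·3 3·13 1·39  φ→[24+12+2+1]=39
n=40: 1·40 2·20 4·10 5·8 8·5 10·4 20·2 40·1  φ→[1+1+2+4+4+4+8+16]=40
d|41:{1,41}  Σφ=1+40=41

34, 35, 36, 37, 38, 39, 40, 41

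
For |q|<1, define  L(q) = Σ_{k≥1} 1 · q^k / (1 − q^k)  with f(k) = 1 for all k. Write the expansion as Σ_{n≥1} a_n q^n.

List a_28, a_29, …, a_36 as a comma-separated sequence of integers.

6, 2, 8, 2, 6, 4, 4, 4, 9

n=28: 1·28 2·14 4·7 7·4 14·2 28·1  f→[1+1+1+1+1+1]=6
q^29  k|29↦f(k): 1:1 29:1  a_29=2
[q^30] f(30)=1,f(15)=1,f(10)=1,f(6)=1,f(5)=1,f(3)=1,f(2)=1,f(1)=1 ⇒ 8
[q^31] f(31)=1,f(1)=1 ⇒ 2
n=32: 32·1 16·2 8·4 4·8 2·16 1·32  f→[1+1+1+1+1+1]=6
[q^33] f(33)=1,f(11)=1,f(3)=1,f(1)=1 ⇒ 4
[q^34] f(34)=1,f(17)=1,f(2)=1,f(1)=1 ⇒ 4
q^35  k|35↦f(k): 1:1 5:1 7:1 35:1  a_35=4
q^36  k|36↦f(k): 1:1 2:1 3:1 4:1 6:1 9:1 12:1 18:1 36:1  a_36=9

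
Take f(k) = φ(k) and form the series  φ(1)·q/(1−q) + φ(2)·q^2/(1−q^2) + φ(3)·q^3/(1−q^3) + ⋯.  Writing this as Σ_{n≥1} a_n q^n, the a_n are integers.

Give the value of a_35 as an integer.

n=35: 35·1 7·5 5·7 1·35  φ→[24+6+4+1]=35

a_35 = 35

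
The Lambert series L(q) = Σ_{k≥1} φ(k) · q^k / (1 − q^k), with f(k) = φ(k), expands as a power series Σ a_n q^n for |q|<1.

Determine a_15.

d|15:{15,5,3,1}  Σφ=8+4+2+1=15

a_15 = 15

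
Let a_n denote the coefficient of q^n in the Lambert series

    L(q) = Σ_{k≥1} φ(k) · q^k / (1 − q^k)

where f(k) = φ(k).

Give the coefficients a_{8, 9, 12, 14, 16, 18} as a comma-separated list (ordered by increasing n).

n=8: 1·8 2·4 4·2 8·1  φ→[1+1+2+4]=8
d|9:{9,3,1}  Σφ=6+2+1=9
q^12  k|12↦φ(k): 12:4 6:2 4:2 3:2 2:1 1:1  a_12=12
d|14:{14,7,2,1}  Σφ=6+6+1+1=14
n=16: 16·1 8·2 4·4 2·8 1·16  φ→[8+4+2+1+1]=16
q^18  k|18↦φ(k): 18:6 9:6 6:2 3:2 2:1 1:1  a_18=18

8, 9, 12, 14, 16, 18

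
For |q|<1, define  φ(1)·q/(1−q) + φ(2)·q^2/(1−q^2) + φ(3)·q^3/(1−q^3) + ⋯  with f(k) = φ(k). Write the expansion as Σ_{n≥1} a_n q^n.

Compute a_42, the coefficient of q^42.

d|42:{1,2,3,6,7,14,21,42}  Σφ=1+1+2+2+6+6+12+12=42

a_42 = 42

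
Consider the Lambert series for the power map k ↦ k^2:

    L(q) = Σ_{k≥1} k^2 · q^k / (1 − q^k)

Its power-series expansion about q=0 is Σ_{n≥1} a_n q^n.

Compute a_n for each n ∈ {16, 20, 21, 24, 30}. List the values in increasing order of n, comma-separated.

n=16: 16·1 8·2 4·4 2·8 1·16  f→[256+64+16+4+1]=341
q^20  k|20↦f(k): 20:400 10:100 5:25 4:16 2:4 1:1  a_20=546
[q^21] f(21)=441,f(7)=49,f(3)=9,f(1)=1 ⇒ 500
q^24  k|24↦f(k): 24:576 12:144 8:64 6:36 4:16 3:9 2:4 1:1  a_24=850
[q^30] f(1)=1,f(2)=4,f(3)=9,f(5)=25,f(6)=36,f(10)=100,f(15)=225,f(30)=900 ⇒ 1300

341, 546, 500, 850, 1300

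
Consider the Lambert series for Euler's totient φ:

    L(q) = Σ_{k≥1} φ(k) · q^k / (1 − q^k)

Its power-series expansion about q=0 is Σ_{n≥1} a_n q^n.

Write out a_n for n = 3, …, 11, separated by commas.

q^3  k|3↦φ(k): 1:1 3:2  a_3=3
n=4: 1·4 2·2 4·1  φ→[1+1+2]=4
[q^5] φ(1)=1,φ(5)=4 ⇒ 5
d|6:{1,2,3,6}  Σφ=1+1+2+2=6
n=7: 1·7 7·1  φ→[1+6]=7
[q^8] φ(1)=1,φ(2)=1,φ(4)=2,φ(8)=4 ⇒ 8
d|9:{1,3,9}  Σφ=1+2+6=9
q^10  k|10↦φ(k): 10:4 5:4 2:1 1:1  a_10=10
[q^11] φ(1)=1,φ(11)=10 ⇒ 11

3, 4, 5, 6, 7, 8, 9, 10, 11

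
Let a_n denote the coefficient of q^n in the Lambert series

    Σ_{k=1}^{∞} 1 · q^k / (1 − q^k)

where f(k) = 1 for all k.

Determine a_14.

a_14 = 4

d|14:{1,2,7,14}  Σf=1+1+1+1=4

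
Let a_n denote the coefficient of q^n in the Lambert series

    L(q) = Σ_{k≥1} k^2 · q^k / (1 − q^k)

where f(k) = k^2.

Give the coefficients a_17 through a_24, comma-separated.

290, 455, 362, 546, 500, 610, 530, 850

[q^17] f(17)=289,f(1)=1 ⇒ 290
n=18: 1·18 2·9 3·6 6·3 9·2 18·1  f→[1+4+9+36+81+324]=455
n=19: 1·19 19·1  f→[1+361]=362
q^20  k|20↦f(k): 20:400 10:100 5:25 4:16 2:4 1:1  a_20=546
q^21  k|21↦f(k): 21:441 7:49 3:9 1:1  a_21=500
d|22:{1,2,11,22}  Σf=1+4+121+484=610
d|23:{23,1}  Σf=529+1=530
q^24  k|24↦f(k): 24:576 12:144 8:64 6:36 4:16 3:9 2:4 1:1  a_24=850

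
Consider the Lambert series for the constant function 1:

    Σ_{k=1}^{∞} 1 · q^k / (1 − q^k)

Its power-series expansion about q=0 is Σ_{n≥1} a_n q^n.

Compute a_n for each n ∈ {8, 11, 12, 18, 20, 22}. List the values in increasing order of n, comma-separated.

d|8:{1,2,4,8}  Σf=1+1+1+1=4
[q^11] f(1)=1,f(11)=1 ⇒ 2
q^12  k|12↦f(k): 1:1 2:1 3:1 4:1 6:1 12:1  a_12=6
q^18  k|18↦f(k): 18:1 9:1 6:1 3:1 2:1 1:1  a_18=6
n=20: 1·20 2·10 4·5 5·4 10·2 20·1  f→[1+1+1+1+1+1]=6
q^22  k|22↦f(k): 22:1 11:1 2:1 1:1  a_22=4

4, 2, 6, 6, 6, 4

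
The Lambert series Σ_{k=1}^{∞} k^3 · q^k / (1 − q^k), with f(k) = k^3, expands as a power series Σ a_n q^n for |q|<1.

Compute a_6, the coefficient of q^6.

a_6 = 252

[q^6] f(1)=1,f(2)=8,f(3)=27,f(6)=216 ⇒ 252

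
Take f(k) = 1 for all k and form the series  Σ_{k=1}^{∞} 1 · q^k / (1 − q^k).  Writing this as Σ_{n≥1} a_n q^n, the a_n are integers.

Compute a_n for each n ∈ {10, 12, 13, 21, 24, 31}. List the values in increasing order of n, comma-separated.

4, 6, 2, 4, 8, 2

d|10:{10,5,2,1}  Σf=1+1+1+1=4
n=12: 1·12 2·6 3·4 4·3 6·2 12·1  f→[1+1+1+1+1+1]=6
n=13: 13·1 1·13  f→[1+1]=2
d|21:{21,7,3,1}  Σf=1+1+1+1=4
d|24:{24,12,8,6,4,3,2,1}  Σf=1+1+1+1+1+1+1+1=8
n=31: 1·31 31·1  f→[1+1]=2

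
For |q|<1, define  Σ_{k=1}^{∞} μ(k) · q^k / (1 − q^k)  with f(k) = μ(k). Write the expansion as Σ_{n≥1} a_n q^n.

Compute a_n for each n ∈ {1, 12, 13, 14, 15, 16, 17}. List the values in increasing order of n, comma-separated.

1, 0, 0, 0, 0, 0, 0

[q^1] μ(1)=1 ⇒ 1
[q^12] μ(1)=1,μ(2)=-1,μ(3)=-1,μ(4)=0,μ(6)=1,μ(12)=0 ⇒ 0
[q^13] μ(13)=-1,μ(1)=1 ⇒ 0
d|14:{14,7,2,1}  Σμ=1+(-1)+(-1)+1=0
n=15: 1·15 3·5 5·3 15·1  μ→[1+(-1)+(-1)+1]=0
[q^16] μ(16)=0,μ(8)=0,μ(4)=0,μ(2)=-1,μ(1)=1 ⇒ 0
q^17  k|17↦μ(k): 17:-1 1:1  a_17=0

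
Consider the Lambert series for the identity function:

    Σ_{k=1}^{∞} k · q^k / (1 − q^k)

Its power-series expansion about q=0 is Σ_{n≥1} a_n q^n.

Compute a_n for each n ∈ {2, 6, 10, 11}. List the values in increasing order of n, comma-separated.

3, 12, 18, 12

[q^2] f(2)=2,f(1)=1 ⇒ 3
q^6  k|6↦f(k): 6:6 3:3 2:2 1:1  a_6=12
n=10: 10·1 5·2 2·5 1·10  f→[10+5+2+1]=18
d|11:{1,11}  Σf=1+11=12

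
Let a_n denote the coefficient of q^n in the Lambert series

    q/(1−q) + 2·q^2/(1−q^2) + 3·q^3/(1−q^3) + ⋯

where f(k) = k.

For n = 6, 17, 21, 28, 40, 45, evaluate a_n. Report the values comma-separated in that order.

[q^6] f(1)=1,f(2)=2,f(3)=3,f(6)=6 ⇒ 12
n=17: 17·1 1·17  f→[17+1]=18
n=21: 21·1 7·3 3·7 1·21  f→[21+7+3+1]=32
[q^28] f(1)=1,f(2)=2,f(4)=4,f(7)=7,f(14)=14,f(28)=28 ⇒ 56
d|40:{1,2,4,5,8,10,20,40}  Σf=1+2+4+5+8+10+20+40=90
d|45:{45,15,9,5,3,1}  Σf=45+15+9+5+3+1=78

12, 18, 32, 56, 90, 78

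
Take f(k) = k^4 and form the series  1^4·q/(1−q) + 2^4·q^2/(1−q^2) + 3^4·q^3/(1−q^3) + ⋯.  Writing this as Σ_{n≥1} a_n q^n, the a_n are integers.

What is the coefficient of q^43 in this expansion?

a_43 = 3418802

[q^43] f(43)=3418801,f(1)=1 ⇒ 3418802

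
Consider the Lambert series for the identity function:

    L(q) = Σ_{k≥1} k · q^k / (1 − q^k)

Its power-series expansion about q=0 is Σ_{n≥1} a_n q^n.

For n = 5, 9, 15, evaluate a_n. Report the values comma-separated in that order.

d|5:{1,5}  Σf=1+5=6
n=9: 1·9 3·3 9·1  f→[1+3+9]=13
[q^15] f(1)=1,f(3)=3,f(5)=5,f(15)=15 ⇒ 24

6, 13, 24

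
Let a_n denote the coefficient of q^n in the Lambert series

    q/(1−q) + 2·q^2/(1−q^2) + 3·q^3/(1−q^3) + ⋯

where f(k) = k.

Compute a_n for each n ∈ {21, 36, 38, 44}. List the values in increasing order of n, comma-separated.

d|21:{21,7,3,1}  Σf=21+7+3+1=32
q^36  k|36↦f(k): 1:1 2:2 3:3 4:4 6:6 9:9 12:12 18:18 36:36  a_36=91
n=38: 38·1 19·2 2·19 1·38  f→[38+19+2+1]=60
q^44  k|44↦f(k): 1:1 2:2 4:4 11:11 22:22 44:44  a_44=84

32, 91, 60, 84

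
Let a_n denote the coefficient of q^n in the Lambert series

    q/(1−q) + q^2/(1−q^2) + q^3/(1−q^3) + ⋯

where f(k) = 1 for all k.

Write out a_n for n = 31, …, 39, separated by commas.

d|31:{1,31}  Σf=1+1=2
q^32  k|32↦f(k): 1:1 2:1 4:1 8:1 16:1 32:1  a_32=6
q^33  k|33↦f(k): 33:1 11:1 3:1 1:1  a_33=4
n=34: 1·34 2·17 17·2 34·1  f→[1+1+1+1]=4
q^35  k|35↦f(k): 1:1 5:1 7:1 35:1  a_35=4
n=36: 1·36 2·18 3·12 4·9 6·6 9·4 12·3 18·2 36·1  f→[1+1+1+1+1+1+1+1+1]=9
[q^37] f(37)=1,f(1)=1 ⇒ 2
[q^38] f(1)=1,f(2)=1,f(19)=1,f(38)=1 ⇒ 4
d|39:{1,3,13,39}  Σf=1+1+1+1=4

2, 6, 4, 4, 4, 9, 2, 4, 4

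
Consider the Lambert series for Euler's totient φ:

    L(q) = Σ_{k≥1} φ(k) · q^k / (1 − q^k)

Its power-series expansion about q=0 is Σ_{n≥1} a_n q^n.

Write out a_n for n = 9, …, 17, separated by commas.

n=9: 9·1 3·3 1·9  φ→[6+2+1]=9
q^10  k|10↦φ(k): 1:1 2:1 5:4 10:4  a_10=10
q^11  k|11↦φ(k): 1:1 11:10  a_11=11
q^12  k|12↦φ(k): 1:1 2:1 3:2 4:2 6:2 12:4  a_12=12
n=13: 13·1 1·13  φ→[12+1]=13
n=14: 14·1 7·2 2·7 1·14  φ→[6+6+1+1]=14
[q^15] φ(1)=1,φ(3)=2,φ(5)=4,φ(15)=8 ⇒ 15
q^16  k|16↦φ(k): 1:1 2:1 4:2 8:4 16:8  a_16=16
[q^17] φ(1)=1,φ(17)=16 ⇒ 17

9, 10, 11, 12, 13, 14, 15, 16, 17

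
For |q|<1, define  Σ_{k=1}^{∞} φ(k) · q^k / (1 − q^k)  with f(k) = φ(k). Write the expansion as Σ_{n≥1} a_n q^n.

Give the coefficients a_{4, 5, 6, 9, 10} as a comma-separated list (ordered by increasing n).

d|4:{4,2,1}  Σφ=2+1+1=4
n=5: 1·5 5·1  φ→[1+4]=5
q^6  k|6↦φ(k): 1:1 2:1 3:2 6:2  a_6=6
q^9  k|9↦φ(k): 9:6 3:2 1:1  a_9=9
d|10:{10,5,2,1}  Σφ=4+4+1+1=10

4, 5, 6, 9, 10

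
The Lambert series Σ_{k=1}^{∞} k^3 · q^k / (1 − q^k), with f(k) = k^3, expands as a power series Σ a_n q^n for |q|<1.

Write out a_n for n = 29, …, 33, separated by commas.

24390, 31752, 29792, 37449, 37296

q^29  k|29↦f(k): 29:24389 1:1  a_29=24390
[q^30] f(30)=27000,f(15)=3375,f(10)=1000,f(6)=216,f(5)=125,f(3)=27,f(2)=8,f(1)=1 ⇒ 31752
d|31:{1,31}  Σf=1+29791=29792
q^32  k|32↦f(k): 1:1 2:8 4:64 8:512 16:4096 32:32768  a_32=37449
q^33  k|33↦f(k): 33:35937 11:1331 3:27 1:1  a_33=37296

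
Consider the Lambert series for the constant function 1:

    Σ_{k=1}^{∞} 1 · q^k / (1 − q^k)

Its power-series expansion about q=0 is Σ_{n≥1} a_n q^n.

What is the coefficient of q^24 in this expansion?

a_24 = 8

n=24: 24·1 12·2 8·3 6·4 4·6 3·8 2·12 1·24  f→[1+1+1+1+1+1+1+1]=8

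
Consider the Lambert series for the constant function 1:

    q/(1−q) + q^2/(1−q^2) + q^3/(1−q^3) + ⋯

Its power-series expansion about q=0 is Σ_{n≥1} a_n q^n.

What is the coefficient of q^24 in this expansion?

q^24  k|24↦f(k): 24:1 12:1 8:1 6:1 4:1 3:1 2:1 1:1  a_24=8

a_24 = 8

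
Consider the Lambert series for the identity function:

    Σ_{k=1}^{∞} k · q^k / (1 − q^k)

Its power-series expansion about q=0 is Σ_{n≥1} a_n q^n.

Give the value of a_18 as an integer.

a_18 = 39

q^18  k|18↦f(k): 18:18 9:9 6:6 3:3 2:2 1:1  a_18=39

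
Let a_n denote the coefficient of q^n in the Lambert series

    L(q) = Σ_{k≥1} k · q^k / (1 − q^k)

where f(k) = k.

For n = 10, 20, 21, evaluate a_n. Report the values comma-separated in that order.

n=10: 10·1 5·2 2·5 1·10  f→[10+5+2+1]=18
[q^20] f(20)=20,f(10)=10,f(5)=5,f(4)=4,f(2)=2,f(1)=1 ⇒ 42
n=21: 21·1 7·3 3·7 1·21  f→[21+7+3+1]=32

18, 42, 32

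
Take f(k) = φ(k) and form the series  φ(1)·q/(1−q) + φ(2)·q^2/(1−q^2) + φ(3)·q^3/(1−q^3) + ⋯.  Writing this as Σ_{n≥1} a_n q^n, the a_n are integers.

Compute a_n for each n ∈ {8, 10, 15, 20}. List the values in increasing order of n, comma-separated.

d|8:{1,2,4,8}  Σφ=1+1+2+4=8
q^10  k|10↦φ(k): 1:1 2:1 5:4 10:4  a_10=10
q^15  k|15↦φ(k): 15:8 5:4 3:2 1:1  a_15=15
n=20: 20·1 10·2 5·4 4·5 2·10 1·20  φ→[8+4+4+2+1+1]=20

8, 10, 15, 20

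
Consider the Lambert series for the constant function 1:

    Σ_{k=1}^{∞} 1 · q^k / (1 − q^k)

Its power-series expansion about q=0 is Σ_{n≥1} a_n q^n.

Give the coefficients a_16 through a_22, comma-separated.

[q^16] f(16)=1,f(8)=1,f(4)=1,f(2)=1,f(1)=1 ⇒ 5
q^17  k|17↦f(k): 1:1 17:1  a_17=2
d|18:{18,9,6,3,2,1}  Σf=1+1+1+1+1+1=6
n=19: 1·19 19·1  f→[1+1]=2
n=20: 20·1 10·2 5·4 4·5 2·10 1·20  f→[1+1+1+1+1+1]=6
q^21  k|21↦f(k): 21:1 7:1 3:1 1:1  a_21=4
q^22  k|22↦f(k): 22:1 11:1 2:1 1:1  a_22=4

5, 2, 6, 2, 6, 4, 4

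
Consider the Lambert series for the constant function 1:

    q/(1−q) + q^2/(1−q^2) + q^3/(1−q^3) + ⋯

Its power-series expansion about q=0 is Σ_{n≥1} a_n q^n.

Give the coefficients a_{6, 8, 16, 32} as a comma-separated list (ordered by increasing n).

4, 4, 5, 6

[q^6] f(6)=1,f(3)=1,f(2)=1,f(1)=1 ⇒ 4
q^8  k|8↦f(k): 1:1 2:1 4:1 8:1  a_8=4
n=16: 1·16 2·8 4·4 8·2 16·1  f→[1+1+1+1+1]=5
q^32  k|32↦f(k): 32:1 16:1 8:1 4:1 2:1 1:1  a_32=6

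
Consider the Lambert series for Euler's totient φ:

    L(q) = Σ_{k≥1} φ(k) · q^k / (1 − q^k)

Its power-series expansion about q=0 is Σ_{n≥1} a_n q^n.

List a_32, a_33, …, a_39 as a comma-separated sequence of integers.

q^32  k|32↦φ(k): 1:1 2:1 4:2 8:4 16:8 32:16  a_32=32
[q^33] φ(1)=1,φ(3)=2,φ(11)=10,φ(33)=20 ⇒ 33
n=34: 1·34 2·17 17·2 34·1  φ→[1+1+16+16]=34
q^35  k|35↦φ(k): 35:24 7:6 5:4 1:1  a_35=35
n=36: 1·36 2·18 3·12 4·9 6·6 9·4 12·3 18·2 36·1  φ→[1+1+2+2+2+6+4+6+12]=36
d|37:{37,1}  Σφ=36+1=37
n=38: 38·1 19·2 2·19 1·38  φ→[18+18+1+1]=38
[q^39] φ(1)=1,φ(3)=2,φ(13)=12,φ(39)=24 ⇒ 39

32, 33, 34, 35, 36, 37, 38, 39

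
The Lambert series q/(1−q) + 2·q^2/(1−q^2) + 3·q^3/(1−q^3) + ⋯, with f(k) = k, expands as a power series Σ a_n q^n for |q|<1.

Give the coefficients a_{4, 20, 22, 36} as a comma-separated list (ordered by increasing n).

7, 42, 36, 91

[q^4] f(4)=4,f(2)=2,f(1)=1 ⇒ 7
n=20: 1·20 2·10 4·5 5·4 10·2 20·1  f→[1+2+4+5+10+20]=42
[q^22] f(1)=1,f(2)=2,f(11)=11,f(22)=22 ⇒ 36
n=36: 1·36 2·18 3·12 4·9 6·6 9·4 12·3 18·2 36·1  f→[1+2+3+4+6+9+12+18+36]=91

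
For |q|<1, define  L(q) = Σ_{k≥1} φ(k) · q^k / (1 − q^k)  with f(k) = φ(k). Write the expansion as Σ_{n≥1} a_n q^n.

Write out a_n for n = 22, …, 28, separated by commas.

q^22  k|22↦φ(k): 1:1 2:1 11:10 22:10  a_22=22
n=23: 23·1 1·23  φ→[22+1]=23
d|24:{1,2,3,4,6,8,12,24}  Σφ=1+1+2+2+2+4+4+8=24
n=25: 1·25 5·5 25·1  φ→[1+4+20]=25
n=26: 1·26 2·13 13·2 26·1  φ→[1+1+12+12]=26
n=27: 27·1 9·3 3·9 1·27  φ→[18+6+2+1]=27
q^28  k|28↦φ(k): 1:1 2:1 4:2 7:6 14:6 28:12  a_28=28

22, 23, 24, 25, 26, 27, 28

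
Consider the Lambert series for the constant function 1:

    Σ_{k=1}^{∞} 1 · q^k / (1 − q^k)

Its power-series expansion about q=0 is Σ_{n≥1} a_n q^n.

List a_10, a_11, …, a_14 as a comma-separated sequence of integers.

d|10:{1,2,5,10}  Σf=1+1+1+1=4
[q^11] f(11)=1,f(1)=1 ⇒ 2
q^12  k|12↦f(k): 1:1 2:1 3:1 4:1 6:1 12:1  a_12=6
n=13: 13·1 1·13  f→[1+1]=2
n=14: 1·14 2·7 7·2 14·1  f→[1+1+1+1]=4

4, 2, 6, 2, 4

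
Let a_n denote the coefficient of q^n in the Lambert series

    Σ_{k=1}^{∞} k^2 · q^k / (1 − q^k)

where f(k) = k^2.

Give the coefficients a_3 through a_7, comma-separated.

10, 21, 26, 50, 50

q^3  k|3↦f(k): 1:1 3:9  a_3=10
n=4: 4·1 2·2 1·4  f→[16+4+1]=21
d|5:{1,5}  Σf=1+25=26
[q^6] f(6)=36,f(3)=9,f(2)=4,f(1)=1 ⇒ 50
d|7:{7,1}  Σf=49+1=50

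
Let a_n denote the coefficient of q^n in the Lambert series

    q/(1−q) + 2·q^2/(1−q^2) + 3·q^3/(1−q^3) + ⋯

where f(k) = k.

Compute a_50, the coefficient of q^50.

n=50: 1·50 2·25 5·10 10·5 25·2 50·1  f→[1+2+5+10+25+50]=93

a_50 = 93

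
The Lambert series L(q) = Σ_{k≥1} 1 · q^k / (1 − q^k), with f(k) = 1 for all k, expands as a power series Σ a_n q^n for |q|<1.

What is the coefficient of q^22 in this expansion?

n=22: 1·22 2·11 11·2 22·1  f→[1+1+1+1]=4

a_22 = 4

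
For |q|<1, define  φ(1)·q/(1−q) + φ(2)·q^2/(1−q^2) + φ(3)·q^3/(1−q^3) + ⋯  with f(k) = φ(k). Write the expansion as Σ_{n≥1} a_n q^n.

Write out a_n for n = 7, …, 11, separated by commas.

d|7:{1,7}  Σφ=1+6=7
[q^8] φ(8)=4,φ(4)=2,φ(2)=1,φ(1)=1 ⇒ 8
d|9:{9,3,1}  Σφ=6+2+1=9
[q^10] φ(10)=4,φ(5)=4,φ(2)=1,φ(1)=1 ⇒ 10
[q^11] φ(1)=1,φ(11)=10 ⇒ 11

7, 8, 9, 10, 11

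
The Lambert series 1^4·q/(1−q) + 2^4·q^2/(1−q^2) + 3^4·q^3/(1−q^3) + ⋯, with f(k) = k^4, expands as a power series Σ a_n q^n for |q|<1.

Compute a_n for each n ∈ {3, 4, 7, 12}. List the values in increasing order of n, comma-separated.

q^3  k|3↦f(k): 3:81 1:1  a_3=82
[q^4] f(4)=256,f(2)=16,f(1)=1 ⇒ 273
q^7  k|7↦f(k): 1:1 7:2401  a_7=2402
q^12  k|12↦f(k): 1:1 2:16 3:81 4:256 6:1296 12:20736  a_12=22386

82, 273, 2402, 22386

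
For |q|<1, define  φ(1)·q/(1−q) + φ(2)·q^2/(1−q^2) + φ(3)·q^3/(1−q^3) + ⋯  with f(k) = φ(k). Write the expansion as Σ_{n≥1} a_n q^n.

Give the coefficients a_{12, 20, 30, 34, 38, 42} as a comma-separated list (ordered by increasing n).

d|12:{12,6,4,3,2,1}  Σφ=4+2+2+2+1+1=12
d|20:{20,10,5,4,2,1}  Σφ=8+4+4+2+1+1=20
q^30  k|30↦φ(k): 1:1 2:1 3:2 5:4 6:2 10:4 15:8 30:8  a_30=30
q^34  k|34↦φ(k): 34:16 17:16 2:1 1:1  a_34=34
q^38  k|38↦φ(k): 38:18 19:18 2:1 1:1  a_38=38
q^42  k|42↦φ(k): 42:12 21:12 14:6 7:6 6:2 3:2 2:1 1:1  a_42=42

12, 20, 30, 34, 38, 42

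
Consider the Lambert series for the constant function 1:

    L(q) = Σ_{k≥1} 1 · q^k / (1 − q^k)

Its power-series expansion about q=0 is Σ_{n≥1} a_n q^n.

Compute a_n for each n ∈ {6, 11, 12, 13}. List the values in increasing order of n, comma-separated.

4, 2, 6, 2

q^6  k|6↦f(k): 1:1 2:1 3:1 6:1  a_6=4
n=11: 11·1 1·11  f→[1+1]=2
d|12:{12,6,4,3,2,1}  Σf=1+1+1+1+1+1=6
[q^13] f(13)=1,f(1)=1 ⇒ 2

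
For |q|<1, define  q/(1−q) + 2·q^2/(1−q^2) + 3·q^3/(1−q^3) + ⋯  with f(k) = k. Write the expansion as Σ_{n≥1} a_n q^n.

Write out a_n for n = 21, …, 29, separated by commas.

32, 36, 24, 60, 31, 42, 40, 56, 30

q^21  k|21↦f(k): 1:1 3:3 7:7 21:21  a_21=32
[q^22] f(1)=1,f(2)=2,f(11)=11,f(22)=22 ⇒ 36
d|23:{23,1}  Σf=23+1=24
d|24:{24,12,8,6,4,3,2,1}  Σf=24+12+8+6+4+3+2+1=60
n=25: 25·1 5·5 1·25  f→[25+5+1]=31
q^26  k|26↦f(k): 1:1 2:2 13:13 26:26  a_26=42
d|27:{27,9,3,1}  Σf=27+9+3+1=40
n=28: 28·1 14·2 7·4 4·7 2·14 1·28  f→[28+14+7+4+2+1]=56
d|29:{1,29}  Σf=1+29=30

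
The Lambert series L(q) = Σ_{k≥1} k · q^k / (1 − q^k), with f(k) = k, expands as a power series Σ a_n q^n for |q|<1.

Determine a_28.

a_28 = 56

d|28:{28,14,7,4,2,1}  Σf=28+14+7+4+2+1=56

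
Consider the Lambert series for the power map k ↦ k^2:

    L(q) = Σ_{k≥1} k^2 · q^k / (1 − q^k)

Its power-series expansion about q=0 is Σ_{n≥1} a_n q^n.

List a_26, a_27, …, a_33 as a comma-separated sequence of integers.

n=26: 26·1 13·2 2·13 1·26  f→[676+169+4+1]=850
q^27  k|27↦f(k): 1:1 3:9 9:81 27:729  a_27=820
q^28  k|28↦f(k): 28:784 14:196 7:49 4:16 2:4 1:1  a_28=1050
[q^29] f(29)=841,f(1)=1 ⇒ 842
[q^30] f(1)=1,f(2)=4,f(3)=9,f(5)=25,f(6)=36,f(10)=100,f(15)=225,f(30)=900 ⇒ 1300
d|31:{31,1}  Σf=961+1=962
d|32:{1,2,4,8,16,32}  Σf=1+4+16+64+256+1024=1365
q^33  k|33↦f(k): 1:1 3:9 11:121 33:1089  a_33=1220

850, 820, 1050, 842, 1300, 962, 1365, 1220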